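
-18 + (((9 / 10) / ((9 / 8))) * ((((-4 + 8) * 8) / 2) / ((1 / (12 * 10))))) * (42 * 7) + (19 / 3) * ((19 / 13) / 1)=17611435 / 39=451575.26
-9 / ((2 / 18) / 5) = -405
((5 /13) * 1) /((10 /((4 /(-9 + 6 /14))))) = -0.02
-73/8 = -9.12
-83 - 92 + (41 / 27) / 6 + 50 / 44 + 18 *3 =-106573 / 891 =-119.61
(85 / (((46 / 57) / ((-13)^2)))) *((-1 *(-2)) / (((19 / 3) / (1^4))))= 129285 / 23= 5621.09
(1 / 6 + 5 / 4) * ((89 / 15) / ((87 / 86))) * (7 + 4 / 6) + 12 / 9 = 65.04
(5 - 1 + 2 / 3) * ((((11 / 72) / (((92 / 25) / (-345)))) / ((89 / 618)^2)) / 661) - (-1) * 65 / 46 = -1667915845 / 481691852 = -3.46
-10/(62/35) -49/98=-381/62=-6.15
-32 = -32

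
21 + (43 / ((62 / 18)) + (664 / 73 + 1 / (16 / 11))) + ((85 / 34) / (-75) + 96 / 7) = 216507997 / 3801840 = 56.95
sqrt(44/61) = 2 *sqrt(671)/61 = 0.85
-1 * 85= -85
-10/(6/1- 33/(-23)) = -230/171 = -1.35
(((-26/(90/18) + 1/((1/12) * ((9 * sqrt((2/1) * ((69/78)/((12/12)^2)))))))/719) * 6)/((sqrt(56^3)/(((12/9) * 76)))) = -494 * sqrt(14)/176155 + 76 * sqrt(4186)/2430939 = -0.01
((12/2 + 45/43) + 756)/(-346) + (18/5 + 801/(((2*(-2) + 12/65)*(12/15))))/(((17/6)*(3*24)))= -8716566237/2509025920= -3.47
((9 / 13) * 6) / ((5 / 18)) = 972 / 65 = 14.95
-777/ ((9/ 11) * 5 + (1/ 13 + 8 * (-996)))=111111/ 1138828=0.10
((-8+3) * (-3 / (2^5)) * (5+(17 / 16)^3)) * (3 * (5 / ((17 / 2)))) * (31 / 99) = 19679575 / 12255232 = 1.61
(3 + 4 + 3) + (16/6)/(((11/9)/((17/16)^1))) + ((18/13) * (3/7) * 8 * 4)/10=142313/10010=14.22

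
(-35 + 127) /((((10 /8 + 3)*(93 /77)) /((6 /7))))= 8096 /527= 15.36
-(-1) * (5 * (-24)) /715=-24 /143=-0.17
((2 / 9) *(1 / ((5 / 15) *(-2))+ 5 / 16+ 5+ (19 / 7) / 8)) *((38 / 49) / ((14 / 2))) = 2945 / 28812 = 0.10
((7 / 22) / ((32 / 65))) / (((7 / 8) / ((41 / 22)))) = 2665 / 1936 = 1.38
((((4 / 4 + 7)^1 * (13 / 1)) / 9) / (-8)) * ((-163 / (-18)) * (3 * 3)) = -2119 / 18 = -117.72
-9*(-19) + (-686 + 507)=-8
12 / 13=0.92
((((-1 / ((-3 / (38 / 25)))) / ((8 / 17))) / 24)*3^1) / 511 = 323 / 1226400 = 0.00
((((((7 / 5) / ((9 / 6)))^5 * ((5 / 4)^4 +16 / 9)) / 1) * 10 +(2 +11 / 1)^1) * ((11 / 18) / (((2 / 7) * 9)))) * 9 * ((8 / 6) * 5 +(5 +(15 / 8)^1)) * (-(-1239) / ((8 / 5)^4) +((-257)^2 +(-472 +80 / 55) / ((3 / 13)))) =185143904678928265343 / 2321901158400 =79738064.65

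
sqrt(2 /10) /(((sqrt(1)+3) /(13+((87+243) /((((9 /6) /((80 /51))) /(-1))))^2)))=309793813 * sqrt(5) /52020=13316.42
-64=-64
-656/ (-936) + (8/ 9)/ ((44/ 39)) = 1916/ 1287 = 1.49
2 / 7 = 0.29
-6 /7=-0.86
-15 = -15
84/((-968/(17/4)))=-357/968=-0.37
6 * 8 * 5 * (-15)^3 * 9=-7290000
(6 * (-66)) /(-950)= 198 /475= 0.42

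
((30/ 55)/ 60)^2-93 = -1125299/ 12100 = -93.00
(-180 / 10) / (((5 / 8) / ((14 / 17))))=-2016 / 85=-23.72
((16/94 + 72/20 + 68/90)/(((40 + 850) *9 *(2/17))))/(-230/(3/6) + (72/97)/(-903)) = -1187763157/113765277300300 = -0.00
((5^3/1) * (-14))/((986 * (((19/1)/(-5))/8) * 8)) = 4375/9367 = 0.47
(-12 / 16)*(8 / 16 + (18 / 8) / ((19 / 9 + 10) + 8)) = -1329 / 2896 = -0.46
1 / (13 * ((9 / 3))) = 1 / 39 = 0.03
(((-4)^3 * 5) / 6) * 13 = -2080 / 3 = -693.33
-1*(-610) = 610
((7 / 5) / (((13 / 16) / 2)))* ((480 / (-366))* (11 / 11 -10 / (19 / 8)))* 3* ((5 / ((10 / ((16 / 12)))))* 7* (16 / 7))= 114688 / 247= 464.32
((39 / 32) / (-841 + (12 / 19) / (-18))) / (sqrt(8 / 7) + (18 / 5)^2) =-0.00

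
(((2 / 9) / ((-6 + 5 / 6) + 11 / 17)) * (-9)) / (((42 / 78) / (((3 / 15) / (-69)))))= -884 / 371105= -0.00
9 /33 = 3 /11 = 0.27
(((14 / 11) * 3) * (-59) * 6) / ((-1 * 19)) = 14868 / 209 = 71.14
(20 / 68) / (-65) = -1 / 221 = -0.00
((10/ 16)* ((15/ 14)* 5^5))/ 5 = 46875/ 112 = 418.53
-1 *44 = -44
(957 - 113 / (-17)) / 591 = 16382 / 10047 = 1.63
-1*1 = -1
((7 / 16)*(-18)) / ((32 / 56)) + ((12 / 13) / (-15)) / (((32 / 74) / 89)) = -55009 / 2080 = -26.45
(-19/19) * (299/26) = -23/2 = -11.50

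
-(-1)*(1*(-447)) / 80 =-447 / 80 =-5.59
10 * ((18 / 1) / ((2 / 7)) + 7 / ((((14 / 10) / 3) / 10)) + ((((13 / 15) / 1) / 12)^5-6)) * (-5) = -39114057971293 / 3779136000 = -10350.00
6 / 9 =2 / 3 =0.67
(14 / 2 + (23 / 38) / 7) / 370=377 / 19684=0.02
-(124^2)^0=-1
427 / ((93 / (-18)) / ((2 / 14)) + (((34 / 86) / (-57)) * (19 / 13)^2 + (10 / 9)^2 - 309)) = -502687458 / 404912881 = -1.24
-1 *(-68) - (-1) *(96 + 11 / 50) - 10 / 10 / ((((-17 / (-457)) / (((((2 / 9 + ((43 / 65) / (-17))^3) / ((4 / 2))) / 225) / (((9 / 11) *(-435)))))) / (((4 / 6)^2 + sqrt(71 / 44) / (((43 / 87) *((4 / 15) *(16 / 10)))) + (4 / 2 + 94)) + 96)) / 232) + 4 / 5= 35753276601811 *sqrt(781) / 19173459110130000 + 18813224911945526069 / 112867019470968750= 166.74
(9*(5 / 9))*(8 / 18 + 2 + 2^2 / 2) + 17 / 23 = 4753 / 207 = 22.96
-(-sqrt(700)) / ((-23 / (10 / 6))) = -50 * sqrt(7) / 69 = -1.92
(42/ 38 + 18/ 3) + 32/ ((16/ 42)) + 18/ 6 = 1788/ 19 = 94.11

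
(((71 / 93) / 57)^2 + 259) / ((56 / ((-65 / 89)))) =-3.38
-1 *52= -52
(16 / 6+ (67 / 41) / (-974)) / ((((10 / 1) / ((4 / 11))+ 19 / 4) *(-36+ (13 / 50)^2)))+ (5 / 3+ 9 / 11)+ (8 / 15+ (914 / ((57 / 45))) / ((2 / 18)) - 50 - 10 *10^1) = 4604158836828880346 / 725381220172455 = 6347.23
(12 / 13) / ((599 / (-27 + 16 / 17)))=-5316 / 132379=-0.04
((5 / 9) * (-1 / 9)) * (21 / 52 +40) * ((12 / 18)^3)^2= -168080 / 767637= -0.22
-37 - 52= -89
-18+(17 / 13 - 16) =-425 / 13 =-32.69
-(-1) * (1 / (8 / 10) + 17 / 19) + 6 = 619 / 76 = 8.14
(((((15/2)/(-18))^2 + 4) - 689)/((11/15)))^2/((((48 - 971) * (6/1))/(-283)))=568626416875/12759552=44564.76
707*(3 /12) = 707 /4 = 176.75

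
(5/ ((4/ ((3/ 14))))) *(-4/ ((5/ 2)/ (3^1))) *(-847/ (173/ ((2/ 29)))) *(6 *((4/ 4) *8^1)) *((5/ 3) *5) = 871200/ 5017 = 173.65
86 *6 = 516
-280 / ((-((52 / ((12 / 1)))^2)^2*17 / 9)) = 204120 / 485537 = 0.42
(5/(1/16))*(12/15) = 64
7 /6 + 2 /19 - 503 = -57197 /114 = -501.73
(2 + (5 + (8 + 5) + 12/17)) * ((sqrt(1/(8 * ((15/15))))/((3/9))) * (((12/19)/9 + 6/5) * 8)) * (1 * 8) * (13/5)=26504192 * sqrt(2)/8075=4641.81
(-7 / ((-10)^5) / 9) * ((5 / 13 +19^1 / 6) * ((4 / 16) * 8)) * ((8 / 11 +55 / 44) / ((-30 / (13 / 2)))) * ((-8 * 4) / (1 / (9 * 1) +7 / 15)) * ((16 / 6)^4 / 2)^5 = 63310477661667590144 / 4674470337590625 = 13543.88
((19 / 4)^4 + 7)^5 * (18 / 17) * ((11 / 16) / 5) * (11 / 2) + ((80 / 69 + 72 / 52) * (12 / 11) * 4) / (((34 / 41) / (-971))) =144151619475405753086460555914473 / 4918159491507159040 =29310074169886.43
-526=-526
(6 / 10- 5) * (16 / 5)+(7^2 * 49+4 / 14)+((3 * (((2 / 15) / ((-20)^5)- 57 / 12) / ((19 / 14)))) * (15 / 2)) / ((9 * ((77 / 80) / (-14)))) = 110360458849 / 43890000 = 2514.48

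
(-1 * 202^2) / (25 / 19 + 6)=-775276 / 139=-5577.53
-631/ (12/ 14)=-4417/ 6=-736.17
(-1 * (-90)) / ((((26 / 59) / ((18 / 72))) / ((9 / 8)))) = 23895 / 416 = 57.44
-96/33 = -32/11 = -2.91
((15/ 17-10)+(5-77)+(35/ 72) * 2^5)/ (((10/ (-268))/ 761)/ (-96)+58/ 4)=-4676119744/ 1034191209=-4.52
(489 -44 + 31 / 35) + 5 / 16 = 249871 / 560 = 446.20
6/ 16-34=-269/ 8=-33.62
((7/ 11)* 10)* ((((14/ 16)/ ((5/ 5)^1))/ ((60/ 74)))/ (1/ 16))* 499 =1809374/ 33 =54829.52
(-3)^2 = 9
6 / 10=3 / 5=0.60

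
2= 2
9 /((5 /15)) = 27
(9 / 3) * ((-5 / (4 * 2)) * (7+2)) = -135 / 8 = -16.88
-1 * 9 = -9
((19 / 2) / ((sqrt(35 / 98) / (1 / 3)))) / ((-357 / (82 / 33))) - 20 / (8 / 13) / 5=-6.54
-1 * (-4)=4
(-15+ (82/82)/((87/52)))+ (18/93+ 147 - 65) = 182833/2697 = 67.79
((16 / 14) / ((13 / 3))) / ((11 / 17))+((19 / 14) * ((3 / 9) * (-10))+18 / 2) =14666 / 3003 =4.88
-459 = -459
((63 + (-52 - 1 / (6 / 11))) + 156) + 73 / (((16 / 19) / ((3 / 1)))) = 20411 / 48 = 425.23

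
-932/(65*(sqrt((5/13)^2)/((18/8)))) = -83.88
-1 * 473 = -473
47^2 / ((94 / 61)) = 2867 / 2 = 1433.50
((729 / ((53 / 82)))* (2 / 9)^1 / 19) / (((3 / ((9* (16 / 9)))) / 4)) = 283392 / 1007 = 281.42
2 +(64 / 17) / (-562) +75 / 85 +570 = 2736627 / 4777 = 572.88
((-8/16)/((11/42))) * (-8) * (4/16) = 42/11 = 3.82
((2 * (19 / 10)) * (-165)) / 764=-627 / 764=-0.82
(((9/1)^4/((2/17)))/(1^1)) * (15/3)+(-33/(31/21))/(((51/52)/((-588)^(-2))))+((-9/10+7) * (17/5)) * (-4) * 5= 3019732168067/10845660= 278427.70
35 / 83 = 0.42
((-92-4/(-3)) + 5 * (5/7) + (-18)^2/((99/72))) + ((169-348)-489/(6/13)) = -503561/462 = -1089.96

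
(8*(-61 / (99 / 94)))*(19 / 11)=-871568 / 1089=-800.34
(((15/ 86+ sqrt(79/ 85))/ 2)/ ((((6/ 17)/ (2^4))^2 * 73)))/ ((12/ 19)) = 109820/ 28251+ 2584 * sqrt(6715)/ 9855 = 25.37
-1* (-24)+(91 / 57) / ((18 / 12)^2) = 12676 / 513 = 24.71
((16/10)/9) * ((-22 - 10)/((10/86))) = -11008/225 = -48.92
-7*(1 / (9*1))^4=-7 / 6561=-0.00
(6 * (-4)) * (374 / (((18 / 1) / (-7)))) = 3490.67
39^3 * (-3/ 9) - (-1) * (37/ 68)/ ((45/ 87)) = -20167387/ 1020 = -19771.95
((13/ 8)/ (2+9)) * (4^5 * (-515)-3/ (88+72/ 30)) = -3098767555/ 39776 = -77905.46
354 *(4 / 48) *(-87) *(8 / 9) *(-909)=2073732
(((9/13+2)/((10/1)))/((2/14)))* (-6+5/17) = -4753/442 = -10.75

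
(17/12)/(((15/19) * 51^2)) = 19/27540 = 0.00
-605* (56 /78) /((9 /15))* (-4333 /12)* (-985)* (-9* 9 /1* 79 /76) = 21418876392375 /988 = 21679024688.64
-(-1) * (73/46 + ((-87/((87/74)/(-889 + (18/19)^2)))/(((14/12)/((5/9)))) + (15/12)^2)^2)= 331447837302087555359/338392551168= 979477344.16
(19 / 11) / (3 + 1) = 19 / 44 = 0.43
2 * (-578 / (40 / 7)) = -2023 / 10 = -202.30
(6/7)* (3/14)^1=9/49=0.18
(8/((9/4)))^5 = 33554432/59049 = 568.25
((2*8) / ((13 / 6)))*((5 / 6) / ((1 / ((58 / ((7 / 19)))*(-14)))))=-176320 / 13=-13563.08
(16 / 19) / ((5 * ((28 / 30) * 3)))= 8 / 133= 0.06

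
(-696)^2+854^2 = 1213732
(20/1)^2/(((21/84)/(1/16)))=100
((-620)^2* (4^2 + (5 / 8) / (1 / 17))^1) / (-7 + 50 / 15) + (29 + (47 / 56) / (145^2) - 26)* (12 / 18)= -2791266.18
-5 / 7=-0.71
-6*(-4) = 24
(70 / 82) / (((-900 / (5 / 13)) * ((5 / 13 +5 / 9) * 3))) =-7 / 54120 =-0.00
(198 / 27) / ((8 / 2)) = 11 / 6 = 1.83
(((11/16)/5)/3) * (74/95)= 0.04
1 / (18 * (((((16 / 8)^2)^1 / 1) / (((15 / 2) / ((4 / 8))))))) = 5 / 24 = 0.21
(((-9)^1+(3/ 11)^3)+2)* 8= -55.84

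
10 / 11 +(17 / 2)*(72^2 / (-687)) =-63.23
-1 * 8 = -8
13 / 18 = 0.72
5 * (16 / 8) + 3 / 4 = 43 / 4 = 10.75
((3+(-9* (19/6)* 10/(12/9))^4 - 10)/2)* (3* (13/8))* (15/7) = 312622566067305/28672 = 10903409809.83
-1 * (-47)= 47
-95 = -95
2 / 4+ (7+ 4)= 23 / 2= 11.50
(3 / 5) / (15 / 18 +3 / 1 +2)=18 / 175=0.10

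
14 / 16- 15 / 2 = -53 / 8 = -6.62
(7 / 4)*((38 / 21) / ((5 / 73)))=46.23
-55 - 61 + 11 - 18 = -123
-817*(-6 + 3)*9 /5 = 22059 /5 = 4411.80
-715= -715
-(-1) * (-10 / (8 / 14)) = -35 / 2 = -17.50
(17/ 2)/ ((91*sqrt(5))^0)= 17/ 2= 8.50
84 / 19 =4.42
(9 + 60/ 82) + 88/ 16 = 1249/ 82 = 15.23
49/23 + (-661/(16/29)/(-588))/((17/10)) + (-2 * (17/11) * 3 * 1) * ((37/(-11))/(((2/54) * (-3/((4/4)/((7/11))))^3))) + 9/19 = -28676905633/244622112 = -117.23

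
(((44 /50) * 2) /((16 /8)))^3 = 10648 /15625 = 0.68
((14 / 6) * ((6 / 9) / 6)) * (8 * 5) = 280 / 27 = 10.37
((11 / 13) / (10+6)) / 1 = 0.05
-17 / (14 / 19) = -323 / 14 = -23.07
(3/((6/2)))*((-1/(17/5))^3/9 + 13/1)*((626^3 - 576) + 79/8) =140980865279923/44217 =3188386034.33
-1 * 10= -10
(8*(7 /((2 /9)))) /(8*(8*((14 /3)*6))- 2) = 126 /895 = 0.14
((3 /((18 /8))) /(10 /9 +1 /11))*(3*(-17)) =-396 /7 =-56.57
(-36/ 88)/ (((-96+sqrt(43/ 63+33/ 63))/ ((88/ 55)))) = 54 * sqrt(133)/ 7982315+54432/ 7982315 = 0.01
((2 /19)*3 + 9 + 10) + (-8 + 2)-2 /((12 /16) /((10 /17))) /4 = 12523 /969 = 12.92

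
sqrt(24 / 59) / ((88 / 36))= 9*sqrt(354) / 649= 0.26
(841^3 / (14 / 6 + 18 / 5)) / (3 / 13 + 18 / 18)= 115990547595 / 1424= 81454036.23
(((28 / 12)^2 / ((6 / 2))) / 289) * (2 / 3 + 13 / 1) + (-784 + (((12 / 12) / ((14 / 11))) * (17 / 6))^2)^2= 107808769318209 / 177635584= 606909.76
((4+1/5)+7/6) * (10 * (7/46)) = 49/6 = 8.17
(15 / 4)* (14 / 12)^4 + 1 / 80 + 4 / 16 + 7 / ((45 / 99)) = 195349 / 8640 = 22.61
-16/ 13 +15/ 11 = 19/ 143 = 0.13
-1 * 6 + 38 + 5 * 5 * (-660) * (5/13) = -6314.15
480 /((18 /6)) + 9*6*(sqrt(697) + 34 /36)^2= 102*sqrt(697) + 227077 /6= 40539.04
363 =363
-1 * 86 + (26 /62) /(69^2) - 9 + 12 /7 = -93.29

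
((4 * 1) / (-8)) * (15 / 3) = -5 / 2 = -2.50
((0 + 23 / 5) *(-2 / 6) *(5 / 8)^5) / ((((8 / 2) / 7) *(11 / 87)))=-2918125 / 1441792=-2.02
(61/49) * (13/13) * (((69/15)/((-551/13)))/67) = -18239/9044665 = -0.00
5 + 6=11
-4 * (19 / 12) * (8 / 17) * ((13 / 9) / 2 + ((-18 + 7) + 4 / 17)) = 233548 / 7803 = 29.93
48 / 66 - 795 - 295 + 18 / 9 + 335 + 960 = 2285 / 11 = 207.73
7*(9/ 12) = 21/ 4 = 5.25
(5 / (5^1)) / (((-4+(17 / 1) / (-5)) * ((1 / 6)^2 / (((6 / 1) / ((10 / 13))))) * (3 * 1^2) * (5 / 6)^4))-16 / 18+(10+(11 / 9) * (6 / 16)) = -27736891 / 1665000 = -16.66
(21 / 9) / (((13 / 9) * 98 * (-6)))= -1 / 364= -0.00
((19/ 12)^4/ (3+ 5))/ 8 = 130321/ 1327104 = 0.10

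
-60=-60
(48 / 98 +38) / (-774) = -943 / 18963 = -0.05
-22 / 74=-11 / 37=-0.30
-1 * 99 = -99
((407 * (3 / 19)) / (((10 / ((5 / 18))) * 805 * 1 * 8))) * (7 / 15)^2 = 2849 / 47196000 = 0.00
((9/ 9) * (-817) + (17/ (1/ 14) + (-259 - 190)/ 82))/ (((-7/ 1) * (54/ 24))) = 95854/ 2583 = 37.11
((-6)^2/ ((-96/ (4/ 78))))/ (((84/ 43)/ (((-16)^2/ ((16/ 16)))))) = -688/ 273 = -2.52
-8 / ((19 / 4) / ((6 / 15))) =-0.67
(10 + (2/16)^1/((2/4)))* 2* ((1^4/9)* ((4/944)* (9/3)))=41/1416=0.03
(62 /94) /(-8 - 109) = -31 /5499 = -0.01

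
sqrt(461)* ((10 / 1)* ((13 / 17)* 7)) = 910* sqrt(461) / 17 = 1149.33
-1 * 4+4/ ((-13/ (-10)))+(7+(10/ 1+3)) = 248/ 13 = 19.08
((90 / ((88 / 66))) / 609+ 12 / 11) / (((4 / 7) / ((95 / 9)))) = 169955 / 7656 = 22.20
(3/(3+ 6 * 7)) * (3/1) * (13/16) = 13/80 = 0.16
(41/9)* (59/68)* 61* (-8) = -295118/153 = -1928.88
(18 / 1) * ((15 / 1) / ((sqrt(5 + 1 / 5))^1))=118.40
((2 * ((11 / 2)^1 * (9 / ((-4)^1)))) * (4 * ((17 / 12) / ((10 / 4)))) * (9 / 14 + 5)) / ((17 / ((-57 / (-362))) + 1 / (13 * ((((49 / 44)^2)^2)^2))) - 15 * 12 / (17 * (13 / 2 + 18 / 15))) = -29155491511407652630239 / 9819890258218463894360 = -2.97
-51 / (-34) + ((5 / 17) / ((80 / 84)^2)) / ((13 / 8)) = 1878 / 1105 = 1.70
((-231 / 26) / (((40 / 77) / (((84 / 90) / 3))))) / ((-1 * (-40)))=-41503 / 312000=-0.13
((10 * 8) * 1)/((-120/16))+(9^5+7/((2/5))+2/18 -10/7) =7440869/126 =59054.52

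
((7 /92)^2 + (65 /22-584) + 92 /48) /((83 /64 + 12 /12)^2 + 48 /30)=-207047683840 /2458172541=-84.23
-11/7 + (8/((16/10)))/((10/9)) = 41/14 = 2.93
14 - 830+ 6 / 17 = -13866 / 17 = -815.65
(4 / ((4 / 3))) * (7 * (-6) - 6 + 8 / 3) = -136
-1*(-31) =31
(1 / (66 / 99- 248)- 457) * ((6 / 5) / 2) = -1017291 / 3710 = -274.20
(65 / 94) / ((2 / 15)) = 975 / 188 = 5.19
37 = 37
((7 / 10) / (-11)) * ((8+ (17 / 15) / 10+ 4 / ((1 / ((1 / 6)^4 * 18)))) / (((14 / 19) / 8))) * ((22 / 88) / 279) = -0.01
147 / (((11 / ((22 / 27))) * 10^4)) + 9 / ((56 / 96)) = 15.43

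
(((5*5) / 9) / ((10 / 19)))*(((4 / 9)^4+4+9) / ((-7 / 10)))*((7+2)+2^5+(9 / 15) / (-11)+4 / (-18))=-163827190490 / 40920957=-4003.50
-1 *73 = -73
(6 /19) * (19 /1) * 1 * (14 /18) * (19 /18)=133 /27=4.93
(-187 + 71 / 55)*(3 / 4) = -15321 / 110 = -139.28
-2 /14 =-1 /7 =-0.14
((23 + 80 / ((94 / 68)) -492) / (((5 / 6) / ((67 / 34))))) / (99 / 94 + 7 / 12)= -46607076 / 78455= -594.06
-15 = -15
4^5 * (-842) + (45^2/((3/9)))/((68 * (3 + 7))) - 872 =-863071.07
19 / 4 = 4.75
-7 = -7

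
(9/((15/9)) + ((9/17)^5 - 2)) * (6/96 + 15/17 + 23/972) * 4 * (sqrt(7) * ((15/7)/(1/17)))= 111719042015 * sqrt(7)/230016834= 1285.04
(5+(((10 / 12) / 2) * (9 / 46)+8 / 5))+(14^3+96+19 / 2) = 2627687 / 920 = 2856.18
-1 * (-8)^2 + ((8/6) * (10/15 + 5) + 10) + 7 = -355/9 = -39.44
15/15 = 1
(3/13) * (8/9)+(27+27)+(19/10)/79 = 1670801/30810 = 54.23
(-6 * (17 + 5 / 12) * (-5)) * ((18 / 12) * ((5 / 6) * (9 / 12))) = 489.84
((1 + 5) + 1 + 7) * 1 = 14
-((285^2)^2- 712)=-6597499913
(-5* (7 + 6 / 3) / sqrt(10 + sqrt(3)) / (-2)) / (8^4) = 45 / (8192* sqrt(sqrt(3) + 10)) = 0.00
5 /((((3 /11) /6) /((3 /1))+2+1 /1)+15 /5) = 330 /397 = 0.83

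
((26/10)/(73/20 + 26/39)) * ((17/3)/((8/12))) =1326/259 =5.12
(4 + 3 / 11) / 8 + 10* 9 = 7967 / 88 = 90.53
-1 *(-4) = 4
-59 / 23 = -2.57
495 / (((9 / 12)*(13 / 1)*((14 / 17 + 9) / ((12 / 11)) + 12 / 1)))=26928 / 11141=2.42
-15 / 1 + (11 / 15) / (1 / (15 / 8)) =-109 / 8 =-13.62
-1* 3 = -3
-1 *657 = -657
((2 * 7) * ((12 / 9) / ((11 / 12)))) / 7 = 32 / 11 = 2.91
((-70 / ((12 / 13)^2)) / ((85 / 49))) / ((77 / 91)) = -753571 / 13464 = -55.97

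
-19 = -19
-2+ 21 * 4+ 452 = 534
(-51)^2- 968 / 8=2480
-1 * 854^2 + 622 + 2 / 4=-1457387 / 2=-728693.50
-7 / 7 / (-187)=1 / 187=0.01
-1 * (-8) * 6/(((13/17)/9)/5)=2824.62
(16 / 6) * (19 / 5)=152 / 15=10.13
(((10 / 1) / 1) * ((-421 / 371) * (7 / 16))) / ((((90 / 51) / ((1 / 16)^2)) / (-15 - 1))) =7157 / 40704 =0.18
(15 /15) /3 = 1 /3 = 0.33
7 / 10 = 0.70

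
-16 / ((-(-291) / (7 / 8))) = -14 / 291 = -0.05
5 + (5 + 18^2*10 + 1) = 3251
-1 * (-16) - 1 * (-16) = 32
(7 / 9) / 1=7 / 9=0.78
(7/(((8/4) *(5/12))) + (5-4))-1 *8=7/5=1.40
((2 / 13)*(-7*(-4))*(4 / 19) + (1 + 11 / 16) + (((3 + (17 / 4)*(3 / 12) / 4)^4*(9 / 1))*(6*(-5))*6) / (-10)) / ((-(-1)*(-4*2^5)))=-38179326953191 / 265214230528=-143.96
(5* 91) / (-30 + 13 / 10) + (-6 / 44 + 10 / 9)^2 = -23955391 / 1607364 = -14.90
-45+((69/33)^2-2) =-5158/121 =-42.63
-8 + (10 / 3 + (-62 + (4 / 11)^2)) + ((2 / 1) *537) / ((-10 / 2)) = -281.33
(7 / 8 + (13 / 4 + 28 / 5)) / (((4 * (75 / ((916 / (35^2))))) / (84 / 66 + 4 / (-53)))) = 31089269 / 1071262500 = 0.03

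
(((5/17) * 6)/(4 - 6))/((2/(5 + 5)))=-75/17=-4.41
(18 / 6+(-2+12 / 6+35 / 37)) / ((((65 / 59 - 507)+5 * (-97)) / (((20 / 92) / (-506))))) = 0.00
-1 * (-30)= 30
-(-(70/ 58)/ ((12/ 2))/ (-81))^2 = -0.00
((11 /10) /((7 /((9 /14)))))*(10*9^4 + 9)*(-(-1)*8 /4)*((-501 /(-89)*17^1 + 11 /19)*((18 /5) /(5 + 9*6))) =9518467854258 /122217025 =77881.69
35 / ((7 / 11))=55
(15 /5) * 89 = 267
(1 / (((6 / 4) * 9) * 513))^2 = 4 / 191850201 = 0.00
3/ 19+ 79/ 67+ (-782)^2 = 778471754/ 1273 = 611525.34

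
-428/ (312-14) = -214/ 149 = -1.44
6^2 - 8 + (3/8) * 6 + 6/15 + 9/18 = 31.15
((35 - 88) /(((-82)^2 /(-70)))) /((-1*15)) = -371 /10086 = -0.04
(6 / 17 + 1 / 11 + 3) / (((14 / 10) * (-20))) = -23 / 187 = -0.12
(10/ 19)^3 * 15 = 15000/ 6859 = 2.19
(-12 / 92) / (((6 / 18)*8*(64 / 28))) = -63 / 2944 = -0.02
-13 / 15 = -0.87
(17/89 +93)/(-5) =-8294/445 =-18.64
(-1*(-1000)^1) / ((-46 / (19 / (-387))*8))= 2375 / 17802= 0.13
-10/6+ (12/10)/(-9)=-9/5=-1.80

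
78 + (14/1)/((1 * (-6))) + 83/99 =7574/99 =76.51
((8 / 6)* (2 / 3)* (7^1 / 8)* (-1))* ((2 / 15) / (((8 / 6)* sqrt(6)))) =-0.03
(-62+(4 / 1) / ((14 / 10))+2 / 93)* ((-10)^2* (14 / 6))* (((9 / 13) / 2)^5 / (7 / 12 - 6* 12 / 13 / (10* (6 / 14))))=47347456500 / 489621223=96.70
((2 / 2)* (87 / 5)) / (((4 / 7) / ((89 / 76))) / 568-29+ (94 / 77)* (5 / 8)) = -169323924 / 274773355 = -0.62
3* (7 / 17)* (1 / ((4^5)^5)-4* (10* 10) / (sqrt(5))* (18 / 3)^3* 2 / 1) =21 / 19140298416324608-725760* sqrt(5) / 17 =-95461.69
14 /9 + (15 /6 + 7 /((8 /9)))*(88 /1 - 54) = 12755 /36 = 354.31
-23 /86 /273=-23 /23478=-0.00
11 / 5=2.20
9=9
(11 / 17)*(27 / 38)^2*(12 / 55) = 2187 / 30685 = 0.07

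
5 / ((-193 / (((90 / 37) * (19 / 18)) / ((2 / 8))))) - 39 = -39.27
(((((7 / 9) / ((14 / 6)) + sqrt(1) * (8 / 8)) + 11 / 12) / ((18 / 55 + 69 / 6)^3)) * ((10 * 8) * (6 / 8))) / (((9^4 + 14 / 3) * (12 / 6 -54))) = -134763750 / 563865245163961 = -0.00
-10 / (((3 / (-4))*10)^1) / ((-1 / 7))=-28 / 3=-9.33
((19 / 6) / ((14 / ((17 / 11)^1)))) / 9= 323 / 8316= 0.04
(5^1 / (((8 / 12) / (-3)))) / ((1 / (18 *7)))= -2835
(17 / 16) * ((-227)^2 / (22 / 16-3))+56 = -874537 / 26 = -33636.04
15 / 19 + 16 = 319 / 19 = 16.79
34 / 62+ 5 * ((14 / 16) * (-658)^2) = 117441519 / 62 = 1894218.05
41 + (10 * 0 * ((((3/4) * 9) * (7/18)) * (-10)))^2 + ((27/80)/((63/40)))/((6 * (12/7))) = 1969/48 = 41.02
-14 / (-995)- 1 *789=-785041 / 995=-788.99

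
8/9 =0.89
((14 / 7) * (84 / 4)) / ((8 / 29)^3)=512169 / 256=2000.66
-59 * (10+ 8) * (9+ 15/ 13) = -140184/ 13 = -10783.38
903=903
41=41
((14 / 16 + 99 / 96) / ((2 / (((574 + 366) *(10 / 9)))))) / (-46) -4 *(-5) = -5435 / 3312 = -1.64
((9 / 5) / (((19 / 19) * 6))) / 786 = 1 / 2620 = 0.00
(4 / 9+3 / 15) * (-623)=-401.49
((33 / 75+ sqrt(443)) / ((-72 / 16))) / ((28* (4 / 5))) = -5* sqrt(443) / 504 - 11 / 2520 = -0.21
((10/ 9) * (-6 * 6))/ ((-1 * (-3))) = -40/ 3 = -13.33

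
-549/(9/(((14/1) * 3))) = -2562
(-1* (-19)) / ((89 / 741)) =14079 / 89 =158.19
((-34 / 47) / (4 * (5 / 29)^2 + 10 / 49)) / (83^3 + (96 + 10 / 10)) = -700553 / 178876736940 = -0.00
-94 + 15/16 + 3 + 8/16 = -1433/16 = -89.56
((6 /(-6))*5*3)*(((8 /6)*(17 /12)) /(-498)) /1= 85 /1494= 0.06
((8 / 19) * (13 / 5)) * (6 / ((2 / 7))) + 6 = 2754 / 95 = 28.99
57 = 57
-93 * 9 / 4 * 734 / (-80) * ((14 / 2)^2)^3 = 36139302171 / 160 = 225870638.57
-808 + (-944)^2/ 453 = 525112/ 453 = 1159.19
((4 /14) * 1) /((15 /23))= 46 /105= 0.44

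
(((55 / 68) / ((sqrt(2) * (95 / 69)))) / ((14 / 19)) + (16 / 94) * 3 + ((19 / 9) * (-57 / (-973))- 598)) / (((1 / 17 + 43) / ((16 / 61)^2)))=-89166377408 / 93420612999 + 1012 * sqrt(2) / 1588867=-0.95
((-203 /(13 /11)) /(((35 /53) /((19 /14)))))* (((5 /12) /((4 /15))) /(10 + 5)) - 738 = -6768401 /8736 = -774.77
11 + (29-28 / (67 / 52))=1224 / 67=18.27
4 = 4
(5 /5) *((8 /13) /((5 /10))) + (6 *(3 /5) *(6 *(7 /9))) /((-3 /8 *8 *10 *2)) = 309 /325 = 0.95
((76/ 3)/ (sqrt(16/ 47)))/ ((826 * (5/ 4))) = 38 * sqrt(47)/ 6195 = 0.04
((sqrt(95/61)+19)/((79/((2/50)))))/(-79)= -19/156025 - sqrt(5795)/9517525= -0.00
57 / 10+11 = 167 / 10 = 16.70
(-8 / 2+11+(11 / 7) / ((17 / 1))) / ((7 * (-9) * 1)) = -844 / 7497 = -0.11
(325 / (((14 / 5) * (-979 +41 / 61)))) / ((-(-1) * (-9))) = 99125 / 7519428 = 0.01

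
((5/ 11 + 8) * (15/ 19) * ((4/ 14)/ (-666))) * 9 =-1395/ 54131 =-0.03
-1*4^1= -4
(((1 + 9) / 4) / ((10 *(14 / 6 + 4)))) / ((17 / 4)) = 3 / 323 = 0.01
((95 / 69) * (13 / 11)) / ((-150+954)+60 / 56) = 1330 / 658053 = 0.00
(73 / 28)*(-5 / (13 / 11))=-4015 / 364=-11.03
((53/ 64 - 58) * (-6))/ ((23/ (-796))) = -2184423/ 184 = -11871.86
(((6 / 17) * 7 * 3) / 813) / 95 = 42 / 437665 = 0.00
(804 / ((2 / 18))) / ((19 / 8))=57888 / 19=3046.74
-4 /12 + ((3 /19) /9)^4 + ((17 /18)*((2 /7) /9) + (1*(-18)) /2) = -229147756 /24630669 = -9.30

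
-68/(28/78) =-1326/7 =-189.43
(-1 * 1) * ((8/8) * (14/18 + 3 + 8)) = -106/9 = -11.78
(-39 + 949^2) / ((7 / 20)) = 18011240 / 7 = 2573034.29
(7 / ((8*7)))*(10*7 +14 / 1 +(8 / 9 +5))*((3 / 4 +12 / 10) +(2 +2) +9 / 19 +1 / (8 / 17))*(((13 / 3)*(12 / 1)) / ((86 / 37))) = 2528171113 / 1176480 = 2148.93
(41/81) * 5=2.53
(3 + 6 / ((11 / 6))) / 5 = 1.25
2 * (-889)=-1778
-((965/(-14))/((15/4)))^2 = -148996/441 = -337.86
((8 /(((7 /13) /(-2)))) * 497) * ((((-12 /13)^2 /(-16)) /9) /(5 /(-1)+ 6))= 1136 /13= 87.38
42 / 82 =21 / 41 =0.51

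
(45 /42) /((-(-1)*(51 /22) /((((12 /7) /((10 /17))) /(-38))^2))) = 1683 /619115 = 0.00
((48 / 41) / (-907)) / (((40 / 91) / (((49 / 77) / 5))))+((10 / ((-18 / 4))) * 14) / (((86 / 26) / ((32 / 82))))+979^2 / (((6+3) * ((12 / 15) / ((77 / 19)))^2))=62471013595028162411 / 22859250519600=2732854.85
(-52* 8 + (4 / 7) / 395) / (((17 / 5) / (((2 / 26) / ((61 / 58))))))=-66713688 / 7454993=-8.95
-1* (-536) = 536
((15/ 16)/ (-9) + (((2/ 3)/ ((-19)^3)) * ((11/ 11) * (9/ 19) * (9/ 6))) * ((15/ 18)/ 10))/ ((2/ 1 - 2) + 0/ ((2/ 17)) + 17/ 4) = -651641/ 26585484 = -0.02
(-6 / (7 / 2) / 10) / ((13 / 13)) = -6 / 35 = -0.17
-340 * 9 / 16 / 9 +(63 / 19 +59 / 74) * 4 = -13491 / 2812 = -4.80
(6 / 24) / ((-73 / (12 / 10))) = -3 / 730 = -0.00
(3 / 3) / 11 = 1 / 11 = 0.09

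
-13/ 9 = -1.44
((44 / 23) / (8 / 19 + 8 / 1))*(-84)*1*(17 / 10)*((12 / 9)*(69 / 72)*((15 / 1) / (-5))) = 24871 / 200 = 124.36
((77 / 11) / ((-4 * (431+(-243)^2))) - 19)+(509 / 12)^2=1780.17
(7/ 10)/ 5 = 7/ 50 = 0.14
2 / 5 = 0.40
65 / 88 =0.74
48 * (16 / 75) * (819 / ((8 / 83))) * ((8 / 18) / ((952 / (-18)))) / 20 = -36.56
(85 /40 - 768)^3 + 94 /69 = -15870577508299 /35328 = -449235097.04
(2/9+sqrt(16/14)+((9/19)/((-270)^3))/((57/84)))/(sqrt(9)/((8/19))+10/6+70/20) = 175445972/9704356875+48 * sqrt(14)/2065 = 0.11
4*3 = 12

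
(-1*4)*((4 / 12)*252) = -336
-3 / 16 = -0.19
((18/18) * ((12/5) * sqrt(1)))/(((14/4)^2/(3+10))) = 624/245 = 2.55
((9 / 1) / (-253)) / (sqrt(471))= -3 * sqrt(471) / 39721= -0.00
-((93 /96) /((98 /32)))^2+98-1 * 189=-874925 /9604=-91.10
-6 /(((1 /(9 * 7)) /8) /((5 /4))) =-3780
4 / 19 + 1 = 23 / 19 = 1.21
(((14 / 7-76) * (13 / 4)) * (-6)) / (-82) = -1443 / 82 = -17.60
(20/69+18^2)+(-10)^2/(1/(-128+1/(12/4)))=-858524/69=-12442.38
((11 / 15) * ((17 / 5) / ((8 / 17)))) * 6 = 3179 / 100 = 31.79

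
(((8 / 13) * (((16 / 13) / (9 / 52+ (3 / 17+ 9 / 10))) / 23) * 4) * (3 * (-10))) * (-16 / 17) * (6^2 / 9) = 6553600 / 550459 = 11.91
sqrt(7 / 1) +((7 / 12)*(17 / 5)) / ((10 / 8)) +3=sqrt(7) +344 / 75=7.23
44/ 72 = 11/ 18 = 0.61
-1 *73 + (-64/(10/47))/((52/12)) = -9257/65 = -142.42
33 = 33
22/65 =0.34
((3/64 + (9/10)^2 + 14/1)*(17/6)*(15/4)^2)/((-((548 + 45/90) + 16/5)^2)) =-10102675/5194630656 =-0.00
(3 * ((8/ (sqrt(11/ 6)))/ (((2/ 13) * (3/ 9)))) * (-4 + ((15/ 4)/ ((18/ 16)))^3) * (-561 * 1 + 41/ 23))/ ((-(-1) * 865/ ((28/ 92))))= -4176137056 * sqrt(66)/ 15100305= -2246.78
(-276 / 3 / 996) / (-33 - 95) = 23 / 31872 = 0.00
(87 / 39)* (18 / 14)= 2.87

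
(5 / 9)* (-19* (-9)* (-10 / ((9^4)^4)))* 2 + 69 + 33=189008059262885882 / 1853020188851841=102.00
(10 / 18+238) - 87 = 1364 / 9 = 151.56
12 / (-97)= -12 / 97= -0.12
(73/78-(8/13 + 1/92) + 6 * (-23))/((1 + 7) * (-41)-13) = 494033/1223508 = 0.40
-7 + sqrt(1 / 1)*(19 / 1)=12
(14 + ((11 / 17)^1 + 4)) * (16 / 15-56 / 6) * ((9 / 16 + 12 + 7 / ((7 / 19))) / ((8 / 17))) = -992527 / 96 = -10338.82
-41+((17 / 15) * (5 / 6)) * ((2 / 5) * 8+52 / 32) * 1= -26239 / 720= -36.44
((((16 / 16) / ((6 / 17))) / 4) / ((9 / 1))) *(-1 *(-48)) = 34 / 9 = 3.78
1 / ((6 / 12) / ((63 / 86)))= 63 / 43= 1.47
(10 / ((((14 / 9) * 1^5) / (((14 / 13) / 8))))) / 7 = 45 / 364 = 0.12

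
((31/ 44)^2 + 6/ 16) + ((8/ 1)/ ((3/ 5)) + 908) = 5356165/ 5808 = 922.20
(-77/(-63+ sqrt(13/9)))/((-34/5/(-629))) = 42735 * sqrt(13)/71416+ 8076915/71416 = 115.25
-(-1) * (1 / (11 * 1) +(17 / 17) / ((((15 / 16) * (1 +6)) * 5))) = 701 / 5775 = 0.12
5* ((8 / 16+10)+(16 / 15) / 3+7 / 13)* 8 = 53324 / 117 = 455.76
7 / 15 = 0.47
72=72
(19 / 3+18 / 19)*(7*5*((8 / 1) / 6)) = 58100 / 171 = 339.77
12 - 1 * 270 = -258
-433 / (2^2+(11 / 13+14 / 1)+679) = -5629 / 9072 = -0.62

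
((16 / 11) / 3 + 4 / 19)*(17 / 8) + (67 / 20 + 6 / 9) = 68899 / 12540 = 5.49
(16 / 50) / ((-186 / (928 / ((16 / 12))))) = -928 / 775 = -1.20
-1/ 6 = -0.17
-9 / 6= -3 / 2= -1.50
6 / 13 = 0.46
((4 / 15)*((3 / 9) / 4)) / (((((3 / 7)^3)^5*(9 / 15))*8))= 4747561509943 / 3099363912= 1531.79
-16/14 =-8/7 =-1.14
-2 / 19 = -0.11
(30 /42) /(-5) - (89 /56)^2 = -8369 /3136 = -2.67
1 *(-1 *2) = -2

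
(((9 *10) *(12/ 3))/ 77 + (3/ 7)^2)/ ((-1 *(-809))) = 2619/ 436051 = 0.01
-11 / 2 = -5.50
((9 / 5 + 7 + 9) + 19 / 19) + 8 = 134 / 5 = 26.80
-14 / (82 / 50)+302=12032 / 41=293.46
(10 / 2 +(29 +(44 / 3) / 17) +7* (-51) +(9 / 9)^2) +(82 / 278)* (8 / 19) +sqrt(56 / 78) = -320.17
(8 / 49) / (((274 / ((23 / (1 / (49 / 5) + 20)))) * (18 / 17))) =782 / 1214505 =0.00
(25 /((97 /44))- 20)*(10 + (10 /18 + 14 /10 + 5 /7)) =-31928 /291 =-109.72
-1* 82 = -82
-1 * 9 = -9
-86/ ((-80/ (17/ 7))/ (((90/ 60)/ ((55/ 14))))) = 2193/ 2200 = 1.00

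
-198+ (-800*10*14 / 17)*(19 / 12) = -542098 / 51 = -10629.37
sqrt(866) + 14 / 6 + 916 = sqrt(866) + 2755 / 3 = 947.76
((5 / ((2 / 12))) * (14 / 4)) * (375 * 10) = 393750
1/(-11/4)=-0.36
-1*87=-87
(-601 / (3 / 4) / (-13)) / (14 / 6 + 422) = 2404 / 16549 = 0.15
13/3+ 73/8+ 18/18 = 347/24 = 14.46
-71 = -71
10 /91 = 0.11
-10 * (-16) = 160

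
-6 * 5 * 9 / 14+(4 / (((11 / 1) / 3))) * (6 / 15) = -7257 / 385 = -18.85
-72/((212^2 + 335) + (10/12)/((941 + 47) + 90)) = -465696/292864577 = -0.00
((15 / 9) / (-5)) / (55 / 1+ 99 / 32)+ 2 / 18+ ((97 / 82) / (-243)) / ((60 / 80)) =5494277 / 55563651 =0.10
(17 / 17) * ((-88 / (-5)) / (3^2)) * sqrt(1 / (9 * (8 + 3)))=8 * sqrt(11) / 135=0.20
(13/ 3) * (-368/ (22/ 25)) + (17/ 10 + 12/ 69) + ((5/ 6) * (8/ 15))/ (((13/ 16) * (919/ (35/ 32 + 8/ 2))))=-492446522677/ 272033190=-1810.24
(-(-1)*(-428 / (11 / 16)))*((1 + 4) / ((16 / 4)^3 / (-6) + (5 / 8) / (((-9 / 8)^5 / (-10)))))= 63182430 / 146113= 432.42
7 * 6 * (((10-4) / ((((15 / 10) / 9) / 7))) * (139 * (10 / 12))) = 1225980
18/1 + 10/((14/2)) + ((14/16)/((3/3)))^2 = 9047/448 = 20.19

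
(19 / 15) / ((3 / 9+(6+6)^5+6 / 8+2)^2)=48 / 2346400371695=0.00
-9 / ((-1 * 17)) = 9 / 17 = 0.53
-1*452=-452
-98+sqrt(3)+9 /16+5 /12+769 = sqrt(3)+32255 /48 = 673.71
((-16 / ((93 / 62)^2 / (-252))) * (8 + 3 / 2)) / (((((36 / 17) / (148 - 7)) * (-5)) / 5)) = -3400544 / 3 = -1133514.67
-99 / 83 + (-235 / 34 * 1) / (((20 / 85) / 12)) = -58713 / 166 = -353.69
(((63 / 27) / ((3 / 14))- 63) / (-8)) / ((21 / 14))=469 / 108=4.34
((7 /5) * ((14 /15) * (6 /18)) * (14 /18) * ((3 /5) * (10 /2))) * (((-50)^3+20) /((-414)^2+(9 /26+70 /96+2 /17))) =-20210899072 /27272721345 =-0.74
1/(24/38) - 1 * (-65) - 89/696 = 46253/696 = 66.46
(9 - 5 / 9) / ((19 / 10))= 40 / 9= 4.44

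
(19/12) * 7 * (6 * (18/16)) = 1197/16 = 74.81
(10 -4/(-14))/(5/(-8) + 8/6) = 1728/119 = 14.52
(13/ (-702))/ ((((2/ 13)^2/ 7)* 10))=-1183/ 2160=-0.55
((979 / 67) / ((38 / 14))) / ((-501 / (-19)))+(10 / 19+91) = 58503220 / 637773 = 91.73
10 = 10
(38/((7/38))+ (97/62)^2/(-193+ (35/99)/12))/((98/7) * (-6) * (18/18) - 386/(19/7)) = -0.91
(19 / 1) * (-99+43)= -1064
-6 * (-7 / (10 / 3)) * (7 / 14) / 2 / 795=21 / 5300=0.00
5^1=5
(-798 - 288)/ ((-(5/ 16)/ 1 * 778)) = 8688/ 1945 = 4.47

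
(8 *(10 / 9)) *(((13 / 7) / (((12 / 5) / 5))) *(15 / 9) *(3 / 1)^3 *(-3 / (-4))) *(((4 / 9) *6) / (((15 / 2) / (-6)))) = -52000 / 21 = -2476.19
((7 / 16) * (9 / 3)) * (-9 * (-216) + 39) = 41643 / 16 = 2602.69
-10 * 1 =-10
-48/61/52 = -12/793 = -0.02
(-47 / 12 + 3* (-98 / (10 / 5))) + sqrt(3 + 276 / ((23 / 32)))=-1811 / 12 + 3* sqrt(43)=-131.24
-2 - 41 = -43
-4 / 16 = -1 / 4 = -0.25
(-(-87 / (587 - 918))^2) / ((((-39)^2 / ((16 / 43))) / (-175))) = 2354800 / 796179787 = 0.00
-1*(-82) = 82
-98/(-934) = 49/467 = 0.10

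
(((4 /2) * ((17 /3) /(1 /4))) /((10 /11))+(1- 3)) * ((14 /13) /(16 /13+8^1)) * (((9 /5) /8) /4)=2513 /8000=0.31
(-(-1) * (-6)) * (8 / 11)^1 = -48 / 11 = -4.36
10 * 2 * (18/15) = 24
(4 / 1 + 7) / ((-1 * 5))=-11 / 5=-2.20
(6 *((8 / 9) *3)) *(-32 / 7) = -512 / 7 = -73.14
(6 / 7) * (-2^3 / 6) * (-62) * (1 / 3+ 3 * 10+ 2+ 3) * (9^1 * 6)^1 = 946368 / 7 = 135195.43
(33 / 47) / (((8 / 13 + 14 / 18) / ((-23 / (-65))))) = 6831 / 38305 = 0.18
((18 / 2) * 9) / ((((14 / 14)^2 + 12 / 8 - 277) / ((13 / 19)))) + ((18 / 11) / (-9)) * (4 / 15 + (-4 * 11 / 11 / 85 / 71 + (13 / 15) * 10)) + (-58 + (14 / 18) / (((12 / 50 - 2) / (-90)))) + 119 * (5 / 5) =4152535049 / 41967390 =98.95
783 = 783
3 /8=0.38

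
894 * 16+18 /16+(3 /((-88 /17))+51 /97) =15263511 /1067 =14305.07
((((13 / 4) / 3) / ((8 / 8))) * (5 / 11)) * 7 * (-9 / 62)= -1365 / 2728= -0.50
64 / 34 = 32 / 17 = 1.88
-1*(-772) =772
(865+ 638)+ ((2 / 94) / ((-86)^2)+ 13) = 1516.00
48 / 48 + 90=91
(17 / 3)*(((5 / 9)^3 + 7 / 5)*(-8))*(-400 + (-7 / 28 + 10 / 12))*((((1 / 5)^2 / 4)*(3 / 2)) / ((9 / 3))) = 116680792 / 820125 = 142.27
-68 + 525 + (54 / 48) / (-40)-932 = -475.03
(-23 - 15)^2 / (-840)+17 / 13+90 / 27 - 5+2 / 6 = -4763 / 2730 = -1.74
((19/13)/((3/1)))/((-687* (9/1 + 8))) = -19/455481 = -0.00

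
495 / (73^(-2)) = 2637855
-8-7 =-15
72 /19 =3.79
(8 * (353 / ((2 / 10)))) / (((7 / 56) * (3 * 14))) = 56480 / 21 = 2689.52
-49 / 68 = -0.72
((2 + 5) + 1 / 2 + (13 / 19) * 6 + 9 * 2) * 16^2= 144000 / 19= 7578.95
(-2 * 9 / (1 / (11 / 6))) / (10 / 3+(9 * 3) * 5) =-99 / 415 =-0.24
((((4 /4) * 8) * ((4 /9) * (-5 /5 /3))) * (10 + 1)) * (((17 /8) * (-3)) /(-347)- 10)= 1219196 /9369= 130.13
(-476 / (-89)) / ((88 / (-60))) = -3570 / 979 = -3.65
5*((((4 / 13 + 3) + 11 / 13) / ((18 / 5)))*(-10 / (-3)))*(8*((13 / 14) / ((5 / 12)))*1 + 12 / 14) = 32700 / 91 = 359.34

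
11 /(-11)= -1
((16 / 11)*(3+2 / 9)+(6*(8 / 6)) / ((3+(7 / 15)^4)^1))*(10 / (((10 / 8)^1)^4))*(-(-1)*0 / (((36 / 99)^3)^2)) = 0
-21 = -21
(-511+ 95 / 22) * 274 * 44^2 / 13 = -268776464 / 13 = -20675112.62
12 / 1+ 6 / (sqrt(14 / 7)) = 3 * sqrt(2)+ 12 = 16.24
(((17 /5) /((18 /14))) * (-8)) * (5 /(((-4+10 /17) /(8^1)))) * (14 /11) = 906304 /2871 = 315.68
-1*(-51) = 51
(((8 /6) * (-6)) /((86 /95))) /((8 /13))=-1235 /86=-14.36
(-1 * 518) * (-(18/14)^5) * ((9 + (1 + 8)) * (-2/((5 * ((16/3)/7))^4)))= -1592728677/5120000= -311.08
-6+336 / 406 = -150 / 29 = -5.17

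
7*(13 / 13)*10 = 70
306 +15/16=306.94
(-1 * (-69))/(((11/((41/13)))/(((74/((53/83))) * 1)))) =17375718/7579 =2292.61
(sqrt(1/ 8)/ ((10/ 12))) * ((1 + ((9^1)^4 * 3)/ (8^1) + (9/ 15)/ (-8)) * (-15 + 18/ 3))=-664551 * sqrt(2)/ 100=-9398.17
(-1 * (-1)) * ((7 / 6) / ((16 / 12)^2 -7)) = -21 / 94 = -0.22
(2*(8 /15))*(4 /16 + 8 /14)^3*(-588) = -12167 /35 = -347.63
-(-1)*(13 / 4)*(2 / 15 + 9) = 1781 / 60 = 29.68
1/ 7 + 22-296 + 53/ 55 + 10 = -101214/ 385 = -262.89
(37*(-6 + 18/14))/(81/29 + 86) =-35409/18025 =-1.96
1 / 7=0.14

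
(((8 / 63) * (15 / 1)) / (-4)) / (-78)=5 / 819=0.01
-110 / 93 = -1.18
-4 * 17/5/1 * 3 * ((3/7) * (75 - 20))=-6732/7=-961.71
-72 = -72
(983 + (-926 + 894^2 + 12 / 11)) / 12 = 2930745 / 44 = 66607.84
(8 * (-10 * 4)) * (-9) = 2880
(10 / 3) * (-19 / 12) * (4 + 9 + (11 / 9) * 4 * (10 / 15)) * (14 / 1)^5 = -11214974960 / 243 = -46152160.33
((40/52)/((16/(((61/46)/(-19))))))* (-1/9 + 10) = -27145/818064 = -0.03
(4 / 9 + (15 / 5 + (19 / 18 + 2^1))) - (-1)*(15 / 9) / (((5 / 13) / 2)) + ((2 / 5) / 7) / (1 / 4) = 15.40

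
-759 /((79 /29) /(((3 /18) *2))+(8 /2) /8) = -87.52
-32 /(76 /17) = -136 /19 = -7.16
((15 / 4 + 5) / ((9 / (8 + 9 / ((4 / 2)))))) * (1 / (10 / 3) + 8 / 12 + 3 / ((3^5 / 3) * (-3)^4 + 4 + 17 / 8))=266751275 / 22695984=11.75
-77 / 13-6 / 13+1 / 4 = -319 / 52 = -6.13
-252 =-252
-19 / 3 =-6.33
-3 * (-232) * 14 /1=9744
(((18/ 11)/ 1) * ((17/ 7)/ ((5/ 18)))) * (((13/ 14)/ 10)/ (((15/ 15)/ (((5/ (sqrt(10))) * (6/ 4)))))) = 53703 * sqrt(10)/ 53900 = 3.15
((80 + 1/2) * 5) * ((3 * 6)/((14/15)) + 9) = 11385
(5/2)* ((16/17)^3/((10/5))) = 5120/4913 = 1.04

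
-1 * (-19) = 19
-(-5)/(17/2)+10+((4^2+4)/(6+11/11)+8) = 2552/119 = 21.45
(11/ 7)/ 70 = 11/ 490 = 0.02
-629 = -629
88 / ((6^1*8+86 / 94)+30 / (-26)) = 26884 / 14591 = 1.84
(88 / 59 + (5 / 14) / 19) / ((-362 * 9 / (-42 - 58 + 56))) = 86911 / 4260921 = 0.02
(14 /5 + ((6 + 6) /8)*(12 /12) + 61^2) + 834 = 45593 /10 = 4559.30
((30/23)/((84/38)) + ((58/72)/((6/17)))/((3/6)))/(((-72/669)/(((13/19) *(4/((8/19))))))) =-259846067/834624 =-311.33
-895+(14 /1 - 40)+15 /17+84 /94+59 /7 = -910.80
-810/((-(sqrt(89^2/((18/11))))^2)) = 14580/87131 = 0.17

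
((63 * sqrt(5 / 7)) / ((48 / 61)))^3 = 214497045 * sqrt(35) / 4096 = 309809.97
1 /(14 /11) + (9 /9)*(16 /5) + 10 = 979 /70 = 13.99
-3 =-3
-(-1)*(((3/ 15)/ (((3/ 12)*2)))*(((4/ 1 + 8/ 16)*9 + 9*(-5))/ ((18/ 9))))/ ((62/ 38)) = -171/ 310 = -0.55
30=30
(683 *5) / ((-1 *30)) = -683 / 6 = -113.83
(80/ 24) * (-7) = -70/ 3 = -23.33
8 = 8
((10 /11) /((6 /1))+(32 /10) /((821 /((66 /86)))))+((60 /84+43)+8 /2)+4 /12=1965439978 /40774965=48.20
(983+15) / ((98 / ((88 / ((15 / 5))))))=43912 / 147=298.72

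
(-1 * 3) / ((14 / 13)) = -39 / 14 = -2.79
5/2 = 2.50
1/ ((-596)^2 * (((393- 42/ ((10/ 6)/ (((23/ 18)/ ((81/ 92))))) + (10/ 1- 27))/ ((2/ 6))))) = 0.00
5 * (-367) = -1835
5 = 5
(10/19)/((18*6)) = 0.00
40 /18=20 /9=2.22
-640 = -640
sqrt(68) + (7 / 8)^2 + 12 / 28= 535 / 448 + 2*sqrt(17)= 9.44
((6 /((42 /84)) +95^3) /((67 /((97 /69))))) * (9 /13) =249499617 /20033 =12454.43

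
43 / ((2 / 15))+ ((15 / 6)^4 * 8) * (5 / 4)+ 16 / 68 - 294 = 57033 / 136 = 419.36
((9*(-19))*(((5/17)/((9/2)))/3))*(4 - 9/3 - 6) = 950/51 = 18.63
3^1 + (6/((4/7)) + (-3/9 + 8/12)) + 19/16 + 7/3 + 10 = 1313/48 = 27.35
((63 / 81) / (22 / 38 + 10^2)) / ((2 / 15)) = 95 / 1638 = 0.06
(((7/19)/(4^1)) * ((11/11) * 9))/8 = 63/608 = 0.10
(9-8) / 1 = 1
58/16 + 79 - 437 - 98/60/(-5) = -354.05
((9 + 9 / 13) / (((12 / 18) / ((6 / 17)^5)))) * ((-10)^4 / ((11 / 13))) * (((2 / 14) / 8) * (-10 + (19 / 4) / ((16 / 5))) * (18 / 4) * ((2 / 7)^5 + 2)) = -338370514509375 / 262498902589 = -1289.04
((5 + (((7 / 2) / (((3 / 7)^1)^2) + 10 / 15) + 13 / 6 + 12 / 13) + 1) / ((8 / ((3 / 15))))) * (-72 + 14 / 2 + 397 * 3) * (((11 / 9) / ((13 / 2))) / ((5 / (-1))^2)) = 20876603 / 3422250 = 6.10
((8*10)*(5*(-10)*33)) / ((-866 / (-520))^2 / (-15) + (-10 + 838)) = -12168000000 / 76309501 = -159.46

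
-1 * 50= -50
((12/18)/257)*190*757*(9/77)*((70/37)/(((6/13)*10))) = 1869790/104599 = 17.88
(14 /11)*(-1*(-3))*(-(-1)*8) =336 /11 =30.55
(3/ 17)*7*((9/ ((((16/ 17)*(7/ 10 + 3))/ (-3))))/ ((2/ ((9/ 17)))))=-2.54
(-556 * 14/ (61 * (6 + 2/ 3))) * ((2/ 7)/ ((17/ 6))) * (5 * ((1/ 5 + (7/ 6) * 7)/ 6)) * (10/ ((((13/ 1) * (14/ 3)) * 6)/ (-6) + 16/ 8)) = 2.29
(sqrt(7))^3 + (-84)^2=7 * sqrt(7) + 7056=7074.52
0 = 0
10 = 10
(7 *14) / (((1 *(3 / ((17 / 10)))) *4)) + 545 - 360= 11933 / 60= 198.88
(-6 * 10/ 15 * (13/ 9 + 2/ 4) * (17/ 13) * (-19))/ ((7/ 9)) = 3230/ 13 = 248.46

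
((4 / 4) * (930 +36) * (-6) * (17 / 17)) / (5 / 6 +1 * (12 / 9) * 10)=-34776 / 85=-409.13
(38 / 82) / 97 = 19 / 3977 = 0.00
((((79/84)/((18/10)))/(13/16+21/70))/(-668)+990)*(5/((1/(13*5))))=903829535375/2809107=321749.77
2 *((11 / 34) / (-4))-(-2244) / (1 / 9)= 20195.84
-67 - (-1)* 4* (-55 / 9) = -823 / 9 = -91.44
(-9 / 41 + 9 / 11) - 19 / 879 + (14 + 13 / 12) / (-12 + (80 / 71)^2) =-71073488155 / 85774549872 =-0.83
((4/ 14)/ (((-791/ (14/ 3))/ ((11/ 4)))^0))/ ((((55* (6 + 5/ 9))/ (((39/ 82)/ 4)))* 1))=351/ 3725260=0.00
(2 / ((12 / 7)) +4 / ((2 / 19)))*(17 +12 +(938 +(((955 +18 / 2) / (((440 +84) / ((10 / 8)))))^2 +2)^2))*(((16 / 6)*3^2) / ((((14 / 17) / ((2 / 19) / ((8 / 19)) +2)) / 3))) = 8295762731734990665 / 1055487716864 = 7859648.77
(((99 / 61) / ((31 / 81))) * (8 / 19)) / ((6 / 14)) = 149688 / 35929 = 4.17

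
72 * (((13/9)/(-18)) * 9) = -52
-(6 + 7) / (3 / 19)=-247 / 3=-82.33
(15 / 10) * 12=18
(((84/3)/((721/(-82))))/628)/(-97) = 82/1568587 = 0.00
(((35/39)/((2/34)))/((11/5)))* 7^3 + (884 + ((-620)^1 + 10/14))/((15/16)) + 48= 40675259/15015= 2708.97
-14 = -14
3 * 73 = 219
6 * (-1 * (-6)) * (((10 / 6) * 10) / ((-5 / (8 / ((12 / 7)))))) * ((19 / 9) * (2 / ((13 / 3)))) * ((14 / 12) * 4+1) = -3091.97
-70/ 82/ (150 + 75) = -0.00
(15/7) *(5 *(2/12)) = 25/14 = 1.79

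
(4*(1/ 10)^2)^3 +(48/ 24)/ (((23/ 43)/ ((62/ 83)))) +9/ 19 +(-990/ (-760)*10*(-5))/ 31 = 40963858177/ 35137531250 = 1.17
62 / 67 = 0.93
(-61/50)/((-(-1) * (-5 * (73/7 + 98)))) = 427/189750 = 0.00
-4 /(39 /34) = -136 /39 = -3.49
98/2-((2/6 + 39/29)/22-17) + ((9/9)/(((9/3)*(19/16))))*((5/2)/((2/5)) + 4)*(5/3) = 3857653/54549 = 70.72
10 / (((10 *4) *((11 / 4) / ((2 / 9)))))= 2 / 99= 0.02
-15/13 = -1.15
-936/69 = -312/23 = -13.57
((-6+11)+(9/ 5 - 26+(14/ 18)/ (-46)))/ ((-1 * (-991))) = -39779/ 2051370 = -0.02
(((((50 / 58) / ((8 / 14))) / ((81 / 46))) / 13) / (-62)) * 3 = -0.00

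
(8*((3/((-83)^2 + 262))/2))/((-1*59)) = -12/421909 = -0.00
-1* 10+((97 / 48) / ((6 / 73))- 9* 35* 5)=-449399 / 288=-1560.41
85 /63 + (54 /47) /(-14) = 536 /423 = 1.27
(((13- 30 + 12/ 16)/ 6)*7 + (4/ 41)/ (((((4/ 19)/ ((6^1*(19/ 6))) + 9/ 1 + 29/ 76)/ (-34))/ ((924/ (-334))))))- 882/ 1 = -6753740763/ 7504312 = -899.98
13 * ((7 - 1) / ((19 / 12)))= 49.26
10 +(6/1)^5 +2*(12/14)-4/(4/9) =54451/7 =7778.71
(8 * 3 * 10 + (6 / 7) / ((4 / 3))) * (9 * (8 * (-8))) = -970272 / 7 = -138610.29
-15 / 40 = -3 / 8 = -0.38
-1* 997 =-997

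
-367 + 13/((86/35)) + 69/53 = -360.41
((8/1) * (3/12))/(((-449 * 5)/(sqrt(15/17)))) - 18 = -18 - 2 * sqrt(255)/38165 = -18.00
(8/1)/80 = 1/10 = 0.10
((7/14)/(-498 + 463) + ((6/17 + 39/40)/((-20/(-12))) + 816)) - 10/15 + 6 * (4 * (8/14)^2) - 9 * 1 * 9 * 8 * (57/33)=-1623611287/5497800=-295.32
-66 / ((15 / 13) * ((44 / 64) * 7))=-416 / 35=-11.89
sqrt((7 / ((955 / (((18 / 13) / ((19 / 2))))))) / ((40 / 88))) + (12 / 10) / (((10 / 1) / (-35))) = -21 / 5 + 6* sqrt(3632629) / 235885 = -4.15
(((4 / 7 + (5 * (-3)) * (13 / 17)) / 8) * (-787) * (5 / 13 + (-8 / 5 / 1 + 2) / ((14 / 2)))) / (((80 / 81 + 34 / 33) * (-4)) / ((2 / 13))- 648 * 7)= -0.10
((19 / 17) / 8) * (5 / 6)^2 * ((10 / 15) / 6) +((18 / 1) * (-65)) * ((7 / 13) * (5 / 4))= -34699925 / 44064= -787.49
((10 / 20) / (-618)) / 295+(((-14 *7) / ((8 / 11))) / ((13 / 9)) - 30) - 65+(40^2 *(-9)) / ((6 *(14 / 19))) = -57160429163 / 16590210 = -3445.43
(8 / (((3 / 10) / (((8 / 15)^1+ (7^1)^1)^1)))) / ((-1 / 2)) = -3616 / 9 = -401.78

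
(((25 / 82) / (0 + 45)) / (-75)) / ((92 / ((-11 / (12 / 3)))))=11 / 4073760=0.00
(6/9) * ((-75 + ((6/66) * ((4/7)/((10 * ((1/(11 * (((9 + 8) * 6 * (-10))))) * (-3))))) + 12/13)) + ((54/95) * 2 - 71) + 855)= 12630146/25935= 486.99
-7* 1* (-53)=371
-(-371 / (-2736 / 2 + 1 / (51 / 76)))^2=-7306209 / 99121936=-0.07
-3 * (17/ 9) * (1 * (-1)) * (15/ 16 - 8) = -1921/ 48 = -40.02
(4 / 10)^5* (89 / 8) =356 / 3125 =0.11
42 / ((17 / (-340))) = -840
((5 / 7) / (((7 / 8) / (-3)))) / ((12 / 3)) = -30 / 49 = -0.61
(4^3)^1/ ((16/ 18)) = 72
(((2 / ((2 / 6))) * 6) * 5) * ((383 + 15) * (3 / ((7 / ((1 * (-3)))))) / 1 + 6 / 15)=-644256 / 7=-92036.57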